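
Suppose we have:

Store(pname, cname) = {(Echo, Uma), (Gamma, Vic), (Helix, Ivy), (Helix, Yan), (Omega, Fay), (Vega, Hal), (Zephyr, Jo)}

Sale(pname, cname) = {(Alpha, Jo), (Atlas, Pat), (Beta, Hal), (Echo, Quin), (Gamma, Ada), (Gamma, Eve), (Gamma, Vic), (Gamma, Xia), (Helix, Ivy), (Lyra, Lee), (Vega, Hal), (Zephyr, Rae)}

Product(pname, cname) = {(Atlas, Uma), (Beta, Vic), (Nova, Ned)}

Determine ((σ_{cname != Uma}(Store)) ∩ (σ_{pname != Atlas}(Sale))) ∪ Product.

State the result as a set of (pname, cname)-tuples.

Filtering on cname != Uma leaves {(Gamma, Vic), (Helix, Ivy), (Helix, Yan), (Omega, Fay), (Vega, Hal), (Zephyr, Jo)}.
Filtering on pname != Atlas leaves {(Alpha, Jo), (Beta, Hal), (Echo, Quin), (Gamma, Ada), (Gamma, Eve), (Gamma, Vic), (Gamma, Xia), (Helix, Ivy), (Lyra, Lee), (Vega, Hal), (Zephyr, Rae)}.
Taking the intersection: {(Gamma, Vic), (Helix, Ivy), (Vega, Hal)}
Taking the union: {(Atlas, Uma), (Beta, Vic), (Gamma, Vic), (Helix, Ivy), (Nova, Ned), (Vega, Hal)}

{(Atlas, Uma), (Beta, Vic), (Gamma, Vic), (Helix, Ivy), (Nova, Ned), (Vega, Hal)}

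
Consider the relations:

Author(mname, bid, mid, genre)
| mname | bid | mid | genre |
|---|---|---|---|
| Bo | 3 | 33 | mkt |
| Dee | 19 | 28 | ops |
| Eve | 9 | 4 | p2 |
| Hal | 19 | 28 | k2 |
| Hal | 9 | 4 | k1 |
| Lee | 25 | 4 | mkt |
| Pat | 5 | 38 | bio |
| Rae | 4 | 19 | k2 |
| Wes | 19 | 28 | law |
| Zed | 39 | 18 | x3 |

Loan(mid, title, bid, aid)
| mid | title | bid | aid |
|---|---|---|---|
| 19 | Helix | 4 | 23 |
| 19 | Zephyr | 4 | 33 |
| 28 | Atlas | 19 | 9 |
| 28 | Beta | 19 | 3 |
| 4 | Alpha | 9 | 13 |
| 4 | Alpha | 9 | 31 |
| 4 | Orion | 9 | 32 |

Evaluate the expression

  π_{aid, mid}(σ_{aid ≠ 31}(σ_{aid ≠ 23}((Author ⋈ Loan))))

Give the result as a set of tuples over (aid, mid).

Natural join on bid, mid: {(Dee, 19, 28, ops, Atlas, 9), (Dee, 19, 28, ops, Beta, 3), (Eve, 9, 4, p2, Alpha, 13), (Eve, 9, 4, p2, Alpha, 31), (Eve, 9, 4, p2, Orion, 32), (Hal, 19, 28, k2, Atlas, 9), (Hal, 19, 28, k2, Beta, 3), (Hal, 9, 4, k1, Alpha, 13), (Hal, 9, 4, k1, Alpha, 31), (Hal, 9, 4, k1, Orion, 32), (Rae, 4, 19, k2, Helix, 23), (Rae, 4, 19, k2, Zephyr, 33), (Wes, 19, 28, law, Atlas, 9), (Wes, 19, 28, law, Beta, 3)}
σ[aid ≠ 23]: keep tuples satisfying aid ≠ 23 → {(Dee, 19, 28, ops, Atlas, 9), (Dee, 19, 28, ops, Beta, 3), (Eve, 9, 4, p2, Alpha, 13), (Eve, 9, 4, p2, Alpha, 31), (Eve, 9, 4, p2, Orion, 32), (Hal, 19, 28, k2, Atlas, 9), (Hal, 19, 28, k2, Beta, 3), (Hal, 9, 4, k1, Alpha, 13), (Hal, 9, 4, k1, Alpha, 31), (Hal, 9, 4, k1, Orion, 32), (Rae, 4, 19, k2, Zephyr, 33), (Wes, 19, 28, law, Atlas, 9), (Wes, 19, 28, law, Beta, 3)}
σ[aid ≠ 31]: keep tuples satisfying aid ≠ 31 → {(Dee, 19, 28, ops, Atlas, 9), (Dee, 19, 28, ops, Beta, 3), (Eve, 9, 4, p2, Alpha, 13), (Eve, 9, 4, p2, Orion, 32), (Hal, 19, 28, k2, Atlas, 9), (Hal, 19, 28, k2, Beta, 3), (Hal, 9, 4, k1, Alpha, 13), (Hal, 9, 4, k1, Orion, 32), (Rae, 4, 19, k2, Zephyr, 33), (Wes, 19, 28, law, Atlas, 9), (Wes, 19, 28, law, Beta, 3)}
Projecting to aid, mid (6 duplicate(s) eliminated): {(13, 4), (3, 28), (32, 4), (33, 19), (9, 28)}

{(13, 4), (3, 28), (32, 4), (33, 19), (9, 28)}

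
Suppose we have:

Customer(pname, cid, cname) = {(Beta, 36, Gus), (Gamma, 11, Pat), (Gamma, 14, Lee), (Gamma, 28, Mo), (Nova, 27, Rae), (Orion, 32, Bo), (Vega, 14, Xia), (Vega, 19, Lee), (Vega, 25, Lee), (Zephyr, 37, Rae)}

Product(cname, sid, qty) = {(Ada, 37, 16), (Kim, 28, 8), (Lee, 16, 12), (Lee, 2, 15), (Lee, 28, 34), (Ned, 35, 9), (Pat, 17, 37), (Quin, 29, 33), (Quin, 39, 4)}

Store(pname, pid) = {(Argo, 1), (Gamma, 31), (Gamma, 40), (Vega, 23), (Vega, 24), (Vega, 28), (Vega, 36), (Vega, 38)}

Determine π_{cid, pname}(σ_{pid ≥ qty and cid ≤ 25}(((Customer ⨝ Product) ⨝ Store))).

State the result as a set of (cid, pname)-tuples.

Joining Customer and Product on cname yields {(Gamma, 11, Pat, 17, 37), (Gamma, 14, Lee, 16, 12), (Gamma, 14, Lee, 2, 15), (Gamma, 14, Lee, 28, 34), (Vega, 19, Lee, 16, 12), (Vega, 19, Lee, 2, 15), (Vega, 19, Lee, 28, 34), (Vega, 25, Lee, 16, 12), (Vega, 25, Lee, 2, 15), (Vega, 25, Lee, 28, 34)}.
Joining (Customer ⨝ Product) and Store on pname yields {(Gamma, 11, Pat, 17, 37, 31), (Gamma, 11, Pat, 17, 37, 40), (Gamma, 14, Lee, 16, 12, 31), (Gamma, 14, Lee, 16, 12, 40), (Gamma, 14, Lee, 2, 15, 31), (Gamma, 14, Lee, 2, 15, 40), (Gamma, 14, Lee, 28, 34, 31), (Gamma, 14, Lee, 28, 34, 40), (Vega, 19, Lee, 16, 12, 23), (Vega, 19, Lee, 16, 12, 24), (Vega, 19, Lee, 16, 12, 28), (Vega, 19, Lee, 16, 12, 36), (Vega, 19, Lee, 16, 12, 38), (Vega, 19, Lee, 2, 15, 23), (Vega, 19, Lee, 2, 15, 24), (Vega, 19, Lee, 2, 15, 28), (Vega, 19, Lee, 2, 15, 36), (Vega, 19, Lee, 2, 15, 38), (Vega, 19, Lee, 28, 34, 23), (Vega, 19, Lee, 28, 34, 24), (Vega, 19, Lee, 28, 34, 28), (Vega, 19, Lee, 28, 34, 36), (Vega, 19, Lee, 28, 34, 38), (Vega, 25, Lee, 16, 12, 23), (Vega, 25, Lee, 16, 12, 24), (Vega, 25, Lee, 16, 12, 28), (Vega, 25, Lee, 16, 12, 36), (Vega, 25, Lee, 16, 12, 38), (Vega, 25, Lee, 2, 15, 23), (Vega, 25, Lee, 2, 15, 24), (Vega, 25, Lee, 2, 15, 28), (Vega, 25, Lee, 2, 15, 36), (Vega, 25, Lee, 2, 15, 38), (Vega, 25, Lee, 28, 34, 23), (Vega, 25, Lee, 28, 34, 24), (Vega, 25, Lee, 28, 34, 28), (Vega, 25, Lee, 28, 34, 36), (Vega, 25, Lee, 28, 34, 38)}.
Apply σ_{pid ≥ qty and cid ≤ 25}; surviving tuples: {(Gamma, 11, Pat, 17, 37, 40), (Gamma, 14, Lee, 16, 12, 31), (Gamma, 14, Lee, 16, 12, 40), (Gamma, 14, Lee, 2, 15, 31), (Gamma, 14, Lee, 2, 15, 40), (Gamma, 14, Lee, 28, 34, 40), (Vega, 19, Lee, 16, 12, 23), (Vega, 19, Lee, 16, 12, 24), (Vega, 19, Lee, 16, 12, 28), (Vega, 19, Lee, 16, 12, 36), (Vega, 19, Lee, 16, 12, 38), (Vega, 19, Lee, 2, 15, 23), (Vega, 19, Lee, 2, 15, 24), (Vega, 19, Lee, 2, 15, 28), (Vega, 19, Lee, 2, 15, 36), (Vega, 19, Lee, 2, 15, 38), (Vega, 19, Lee, 28, 34, 36), (Vega, 19, Lee, 28, 34, 38), (Vega, 25, Lee, 16, 12, 23), (Vega, 25, Lee, 16, 12, 24), (Vega, 25, Lee, 16, 12, 28), (Vega, 25, Lee, 16, 12, 36), (Vega, 25, Lee, 16, 12, 38), (Vega, 25, Lee, 2, 15, 23), (Vega, 25, Lee, 2, 15, 24), (Vega, 25, Lee, 2, 15, 28), (Vega, 25, Lee, 2, 15, 36), (Vega, 25, Lee, 2, 15, 38), (Vega, 25, Lee, 28, 34, 36), (Vega, 25, Lee, 28, 34, 38)}
π_{cid, pname} gives {(11, Gamma), (14, Gamma), (19, Vega), (25, Vega)} (26 duplicate(s) eliminated).

{(11, Gamma), (14, Gamma), (19, Vega), (25, Vega)}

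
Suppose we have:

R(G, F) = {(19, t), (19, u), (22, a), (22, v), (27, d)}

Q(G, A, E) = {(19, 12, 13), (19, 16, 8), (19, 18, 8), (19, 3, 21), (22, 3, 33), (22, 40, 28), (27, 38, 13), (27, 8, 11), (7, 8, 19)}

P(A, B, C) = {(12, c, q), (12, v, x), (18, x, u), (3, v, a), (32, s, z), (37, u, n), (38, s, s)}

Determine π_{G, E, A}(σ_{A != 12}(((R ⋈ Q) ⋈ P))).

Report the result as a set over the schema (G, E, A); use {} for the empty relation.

{(19, 21, 3), (19, 8, 18), (22, 33, 3), (27, 13, 38)}

R ⋈ Q (natural join on G): {(19, t, 12, 13), (19, t, 16, 8), (19, t, 18, 8), (19, t, 3, 21), (19, u, 12, 13), (19, u, 16, 8), (19, u, 18, 8), (19, u, 3, 21), (22, a, 3, 33), (22, a, 40, 28), (22, v, 3, 33), (22, v, 40, 28), (27, d, 38, 13), (27, d, 8, 11)}
(R ⋈ Q) ⋈ P (natural join on A): {(19, t, 12, 13, c, q), (19, t, 12, 13, v, x), (19, t, 18, 8, x, u), (19, t, 3, 21, v, a), (19, u, 12, 13, c, q), (19, u, 12, 13, v, x), (19, u, 18, 8, x, u), (19, u, 3, 21, v, a), (22, a, 3, 33, v, a), (22, v, 3, 33, v, a), (27, d, 38, 13, s, s)}
Apply σ_{A != 12}; surviving tuples: {(19, t, 18, 8, x, u), (19, t, 3, 21, v, a), (19, u, 18, 8, x, u), (19, u, 3, 21, v, a), (22, a, 3, 33, v, a), (22, v, 3, 33, v, a), (27, d, 38, 13, s, s)}
π_{G, E, A} gives {(19, 21, 3), (19, 8, 18), (22, 33, 3), (27, 13, 38)} (3 duplicate(s) eliminated).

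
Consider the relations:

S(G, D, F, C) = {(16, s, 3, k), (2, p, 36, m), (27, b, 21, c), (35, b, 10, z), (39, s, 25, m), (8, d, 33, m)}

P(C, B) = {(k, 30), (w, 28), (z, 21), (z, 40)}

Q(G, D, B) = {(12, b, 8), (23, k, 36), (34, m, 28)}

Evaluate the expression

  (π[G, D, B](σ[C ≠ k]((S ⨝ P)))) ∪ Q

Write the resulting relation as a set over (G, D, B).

{(12, b, 8), (23, k, 36), (34, m, 28), (35, b, 21), (35, b, 40)}

Natural join on C: {(16, s, 3, k, 30), (35, b, 10, z, 21), (35, b, 10, z, 40)}
Filtering on C ≠ k leaves {(35, b, 10, z, 21), (35, b, 10, z, 40)}.
π_{G, D, B} gives {(35, b, 21), (35, b, 40)}.
Union: {(35, b, 21), (35, b, 40)} with {(12, b, 8), (23, k, 36), (34, m, 28)} → {(12, b, 8), (23, k, 36), (34, m, 28), (35, b, 21), (35, b, 40)}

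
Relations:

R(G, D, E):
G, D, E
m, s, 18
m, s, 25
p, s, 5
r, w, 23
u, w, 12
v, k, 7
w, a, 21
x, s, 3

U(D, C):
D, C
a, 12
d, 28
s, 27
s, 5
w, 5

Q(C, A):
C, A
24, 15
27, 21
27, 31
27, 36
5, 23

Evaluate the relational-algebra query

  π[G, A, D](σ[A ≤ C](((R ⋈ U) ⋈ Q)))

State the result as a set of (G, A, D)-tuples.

Natural join on D: {(m, s, 18, 27), (m, s, 18, 5), (m, s, 25, 27), (m, s, 25, 5), (p, s, 5, 27), (p, s, 5, 5), (r, w, 23, 5), (u, w, 12, 5), (w, a, 21, 12), (x, s, 3, 27), (x, s, 3, 5)}
Natural join on C: {(m, s, 18, 27, 21), (m, s, 18, 27, 31), (m, s, 18, 27, 36), (m, s, 18, 5, 23), (m, s, 25, 27, 21), (m, s, 25, 27, 31), (m, s, 25, 27, 36), (m, s, 25, 5, 23), (p, s, 5, 27, 21), (p, s, 5, 27, 31), (p, s, 5, 27, 36), (p, s, 5, 5, 23), (r, w, 23, 5, 23), (u, w, 12, 5, 23), (x, s, 3, 27, 21), (x, s, 3, 27, 31), (x, s, 3, 27, 36), (x, s, 3, 5, 23)}
σ[A ≤ C]: keep tuples satisfying A ≤ C → {(m, s, 18, 27, 21), (m, s, 25, 27, 21), (p, s, 5, 27, 21), (x, s, 3, 27, 21)}
Keep only column(s) G, A, D (1 duplicate(s) eliminated): {(m, 21, s), (p, 21, s), (x, 21, s)}

{(m, 21, s), (p, 21, s), (x, 21, s)}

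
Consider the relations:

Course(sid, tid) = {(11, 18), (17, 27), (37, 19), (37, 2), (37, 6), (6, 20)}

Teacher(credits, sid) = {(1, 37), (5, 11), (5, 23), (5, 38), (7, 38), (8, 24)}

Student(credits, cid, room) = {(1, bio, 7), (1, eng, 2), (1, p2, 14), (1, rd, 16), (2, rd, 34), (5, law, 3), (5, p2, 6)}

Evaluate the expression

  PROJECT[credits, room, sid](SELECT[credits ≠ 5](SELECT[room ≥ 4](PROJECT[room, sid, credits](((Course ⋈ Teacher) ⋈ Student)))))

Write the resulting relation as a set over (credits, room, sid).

{(1, 14, 37), (1, 16, 37), (1, 7, 37)}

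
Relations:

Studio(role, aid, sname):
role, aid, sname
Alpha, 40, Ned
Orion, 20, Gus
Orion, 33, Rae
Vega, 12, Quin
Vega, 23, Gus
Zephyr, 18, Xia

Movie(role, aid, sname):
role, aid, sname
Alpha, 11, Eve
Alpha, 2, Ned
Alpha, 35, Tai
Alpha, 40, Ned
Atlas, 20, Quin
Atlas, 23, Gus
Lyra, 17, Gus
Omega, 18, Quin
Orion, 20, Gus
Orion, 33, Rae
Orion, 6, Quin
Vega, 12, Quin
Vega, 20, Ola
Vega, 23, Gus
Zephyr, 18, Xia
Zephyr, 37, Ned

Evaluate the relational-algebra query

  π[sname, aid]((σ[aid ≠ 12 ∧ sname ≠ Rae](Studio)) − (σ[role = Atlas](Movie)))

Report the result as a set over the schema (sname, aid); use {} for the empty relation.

{(Gus, 20), (Gus, 23), (Ned, 40), (Xia, 18)}

Filtering on aid ≠ 12 ∧ sname ≠ Rae leaves {(Alpha, 40, Ned), (Orion, 20, Gus), (Vega, 23, Gus), (Zephyr, 18, Xia)}.
Filtering on role = Atlas leaves {(Atlas, 20, Quin), (Atlas, 23, Gus)}.
Taking the difference: {(Alpha, 40, Ned), (Orion, 20, Gus), (Vega, 23, Gus), (Zephyr, 18, Xia)}
Projecting to sname, aid: {(Gus, 20), (Gus, 23), (Ned, 40), (Xia, 18)}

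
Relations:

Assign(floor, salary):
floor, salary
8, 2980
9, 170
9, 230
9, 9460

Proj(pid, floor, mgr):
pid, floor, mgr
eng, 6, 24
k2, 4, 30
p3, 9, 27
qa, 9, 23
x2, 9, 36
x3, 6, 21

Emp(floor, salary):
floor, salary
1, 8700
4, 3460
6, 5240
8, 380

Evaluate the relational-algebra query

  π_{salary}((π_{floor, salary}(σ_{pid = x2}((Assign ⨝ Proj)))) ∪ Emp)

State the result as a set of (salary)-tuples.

{170, 230, 3460, 380, 5240, 8700, 9460}

Natural join on floor: {(9, 170, p3, 27), (9, 170, qa, 23), (9, 170, x2, 36), (9, 230, p3, 27), (9, 230, qa, 23), (9, 230, x2, 36), (9, 9460, p3, 27), (9, 9460, qa, 23), (9, 9460, x2, 36)}
Filtering on pid = x2 leaves {(9, 170, x2, 36), (9, 230, x2, 36), (9, 9460, x2, 36)}.
π_{floor, salary} gives {(9, 170), (9, 230), (9, 9460)}.
Taking the union: {(1, 8700), (4, 3460), (6, 5240), (8, 380), (9, 170), (9, 230), (9, 9460)}
π_{salary} gives {170, 230, 3460, 380, 5240, 8700, 9460}.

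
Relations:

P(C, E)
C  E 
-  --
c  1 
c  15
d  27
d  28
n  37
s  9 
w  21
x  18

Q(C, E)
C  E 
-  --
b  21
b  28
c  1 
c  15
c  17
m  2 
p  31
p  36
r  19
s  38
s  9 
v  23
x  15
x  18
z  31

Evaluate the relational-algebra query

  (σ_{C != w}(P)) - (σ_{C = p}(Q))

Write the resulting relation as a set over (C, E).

{(c, 1), (c, 15), (d, 27), (d, 28), (n, 37), (s, 9), (x, 18)}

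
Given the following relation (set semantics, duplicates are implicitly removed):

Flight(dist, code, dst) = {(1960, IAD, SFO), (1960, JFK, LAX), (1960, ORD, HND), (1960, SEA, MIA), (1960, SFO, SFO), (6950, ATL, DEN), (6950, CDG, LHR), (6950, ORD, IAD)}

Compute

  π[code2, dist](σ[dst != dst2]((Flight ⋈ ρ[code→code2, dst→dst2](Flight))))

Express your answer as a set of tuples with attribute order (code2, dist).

ρ[code→code2, dst→dst2]: schema becomes (dist, code2, dst2); tuples unchanged.
Joining Flight and ρ[code→code2, dst→dst2](Flight) on dist yields {(1960, IAD, SFO, IAD, SFO), (1960, IAD, SFO, JFK, LAX), (1960, IAD, SFO, ORD, HND), (1960, IAD, SFO, SEA, MIA), (1960, IAD, SFO, SFO, SFO), (1960, JFK, LAX, IAD, SFO), (1960, JFK, LAX, JFK, LAX), (1960, JFK, LAX, ORD, HND), (1960, JFK, LAX, SEA, MIA), (1960, JFK, LAX, SFO, SFO), (1960, ORD, HND, IAD, SFO), (1960, ORD, HND, JFK, LAX), (1960, ORD, HND, ORD, HND), (1960, ORD, HND, SEA, MIA), (1960, ORD, HND, SFO, SFO), (1960, SEA, MIA, IAD, SFO), (1960, SEA, MIA, JFK, LAX), (1960, SEA, MIA, ORD, HND), (1960, SEA, MIA, SEA, MIA), (1960, SEA, MIA, SFO, SFO), (1960, SFO, SFO, IAD, SFO), (1960, SFO, SFO, JFK, LAX), (1960, SFO, SFO, ORD, HND), (1960, SFO, SFO, SEA, MIA), (1960, SFO, SFO, SFO, SFO), (6950, ATL, DEN, ATL, DEN), (6950, ATL, DEN, CDG, LHR), (6950, ATL, DEN, ORD, IAD), (6950, CDG, LHR, ATL, DEN), (6950, CDG, LHR, CDG, LHR), (6950, CDG, LHR, ORD, IAD), (6950, ORD, IAD, ATL, DEN), (6950, ORD, IAD, CDG, LHR), (6950, ORD, IAD, ORD, IAD)}.
Apply σ_{dst != dst2}; surviving tuples: {(1960, IAD, SFO, JFK, LAX), (1960, IAD, SFO, ORD, HND), (1960, IAD, SFO, SEA, MIA), (1960, JFK, LAX, IAD, SFO), (1960, JFK, LAX, ORD, HND), (1960, JFK, LAX, SEA, MIA), (1960, JFK, LAX, SFO, SFO), (1960, ORD, HND, IAD, SFO), (1960, ORD, HND, JFK, LAX), (1960, ORD, HND, SEA, MIA), (1960, ORD, HND, SFO, SFO), (1960, SEA, MIA, IAD, SFO), (1960, SEA, MIA, JFK, LAX), (1960, SEA, MIA, ORD, HND), (1960, SEA, MIA, SFO, SFO), (1960, SFO, SFO, JFK, LAX), (1960, SFO, SFO, ORD, HND), (1960, SFO, SFO, SEA, MIA), (6950, ATL, DEN, CDG, LHR), (6950, ATL, DEN, ORD, IAD), (6950, CDG, LHR, ATL, DEN), (6950, CDG, LHR, ORD, IAD), (6950, ORD, IAD, ATL, DEN), (6950, ORD, IAD, CDG, LHR)}
Projecting to code2, dist (16 duplicate(s) eliminated): {(ATL, 6950), (CDG, 6950), (IAD, 1960), (JFK, 1960), (ORD, 1960), (ORD, 6950), (SEA, 1960), (SFO, 1960)}

{(ATL, 6950), (CDG, 6950), (IAD, 1960), (JFK, 1960), (ORD, 1960), (ORD, 6950), (SEA, 1960), (SFO, 1960)}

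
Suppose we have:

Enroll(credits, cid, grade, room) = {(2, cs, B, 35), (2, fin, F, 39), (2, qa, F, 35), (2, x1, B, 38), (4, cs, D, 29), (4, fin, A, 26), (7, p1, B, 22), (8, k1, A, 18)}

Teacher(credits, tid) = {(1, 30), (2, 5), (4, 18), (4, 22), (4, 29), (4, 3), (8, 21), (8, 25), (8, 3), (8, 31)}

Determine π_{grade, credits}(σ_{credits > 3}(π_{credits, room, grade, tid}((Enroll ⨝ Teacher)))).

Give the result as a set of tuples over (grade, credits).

{(A, 4), (A, 8), (D, 4)}

Joining Enroll and Teacher on credits yields {(2, cs, B, 35, 5), (2, fin, F, 39, 5), (2, qa, F, 35, 5), (2, x1, B, 38, 5), (4, cs, D, 29, 18), (4, cs, D, 29, 22), (4, cs, D, 29, 29), (4, cs, D, 29, 3), (4, fin, A, 26, 18), (4, fin, A, 26, 22), (4, fin, A, 26, 29), (4, fin, A, 26, 3), (8, k1, A, 18, 21), (8, k1, A, 18, 25), (8, k1, A, 18, 3), (8, k1, A, 18, 31)}.
Projecting to credits, room, grade, tid: {(2, 35, B, 5), (2, 35, F, 5), (2, 38, B, 5), (2, 39, F, 5), (4, 26, A, 18), (4, 26, A, 22), (4, 26, A, 29), (4, 26, A, 3), (4, 29, D, 18), (4, 29, D, 22), (4, 29, D, 29), (4, 29, D, 3), (8, 18, A, 21), (8, 18, A, 25), (8, 18, A, 3), (8, 18, A, 31)}
Apply σ_{credits > 3}; surviving tuples: {(4, 26, A, 18), (4, 26, A, 22), (4, 26, A, 29), (4, 26, A, 3), (4, 29, D, 18), (4, 29, D, 22), (4, 29, D, 29), (4, 29, D, 3), (8, 18, A, 21), (8, 18, A, 25), (8, 18, A, 3), (8, 18, A, 31)}
Projecting to grade, credits (9 duplicate(s) eliminated): {(A, 4), (A, 8), (D, 4)}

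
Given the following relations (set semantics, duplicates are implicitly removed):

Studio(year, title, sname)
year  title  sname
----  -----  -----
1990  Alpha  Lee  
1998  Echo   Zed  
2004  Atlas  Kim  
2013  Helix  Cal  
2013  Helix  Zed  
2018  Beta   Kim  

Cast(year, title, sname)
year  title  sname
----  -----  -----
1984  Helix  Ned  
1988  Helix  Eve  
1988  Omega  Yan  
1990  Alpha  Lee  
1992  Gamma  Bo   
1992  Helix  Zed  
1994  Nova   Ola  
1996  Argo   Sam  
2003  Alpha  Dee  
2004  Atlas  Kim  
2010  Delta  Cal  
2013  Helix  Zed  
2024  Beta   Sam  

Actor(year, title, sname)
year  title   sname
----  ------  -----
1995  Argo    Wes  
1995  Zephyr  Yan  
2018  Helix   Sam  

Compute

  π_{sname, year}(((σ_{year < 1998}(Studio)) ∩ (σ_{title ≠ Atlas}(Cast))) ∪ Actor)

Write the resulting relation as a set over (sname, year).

{(Lee, 1990), (Sam, 2018), (Wes, 1995), (Yan, 1995)}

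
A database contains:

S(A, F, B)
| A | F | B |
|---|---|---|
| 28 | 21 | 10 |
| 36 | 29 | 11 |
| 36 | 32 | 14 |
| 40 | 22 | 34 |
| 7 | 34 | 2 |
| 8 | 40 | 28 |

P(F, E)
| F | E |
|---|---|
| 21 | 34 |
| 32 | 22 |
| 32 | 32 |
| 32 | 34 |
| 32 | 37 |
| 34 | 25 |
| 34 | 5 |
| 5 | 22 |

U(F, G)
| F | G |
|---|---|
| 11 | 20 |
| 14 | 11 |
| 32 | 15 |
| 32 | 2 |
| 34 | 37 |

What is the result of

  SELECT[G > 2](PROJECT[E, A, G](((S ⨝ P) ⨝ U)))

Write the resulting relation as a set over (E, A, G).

{(22, 36, 15), (25, 7, 37), (32, 36, 15), (34, 36, 15), (37, 36, 15), (5, 7, 37)}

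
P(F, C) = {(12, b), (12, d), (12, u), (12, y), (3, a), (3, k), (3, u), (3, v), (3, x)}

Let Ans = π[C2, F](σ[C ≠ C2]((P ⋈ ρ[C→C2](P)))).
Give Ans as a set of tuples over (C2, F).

{(a, 3), (b, 12), (d, 12), (k, 3), (u, 12), (u, 3), (v, 3), (x, 3), (y, 12)}

ρ[C→C2]: schema becomes (F, C2); tuples unchanged.
Natural join on F: {(12, b, b), (12, b, d), (12, b, u), (12, b, y), (12, d, b), (12, d, d), (12, d, u), (12, d, y), (12, u, b), (12, u, d), (12, u, u), (12, u, y), (12, y, b), (12, y, d), (12, y, u), (12, y, y), (3, a, a), (3, a, k), (3, a, u), (3, a, v), (3, a, x), (3, k, a), (3, k, k), (3, k, u), (3, k, v), (3, k, x), (3, u, a), (3, u, k), (3, u, u), (3, u, v), (3, u, x), (3, v, a), (3, v, k), (3, v, u), (3, v, v), (3, v, x), (3, x, a), (3, x, k), (3, x, u), (3, x, v), (3, x, x)}
Filtering on C ≠ C2 leaves {(12, b, d), (12, b, u), (12, b, y), (12, d, b), (12, d, u), (12, d, y), (12, u, b), (12, u, d), (12, u, y), (12, y, b), (12, y, d), (12, y, u), (3, a, k), (3, a, u), (3, a, v), (3, a, x), (3, k, a), (3, k, u), (3, k, v), (3, k, x), (3, u, a), (3, u, k), (3, u, v), (3, u, x), (3, v, a), (3, v, k), (3, v, u), (3, v, x), (3, x, a), (3, x, k), (3, x, u), (3, x, v)}.
Projecting to C2, F (23 duplicate(s) eliminated): {(a, 3), (b, 12), (d, 12), (k, 3), (u, 12), (u, 3), (v, 3), (x, 3), (y, 12)}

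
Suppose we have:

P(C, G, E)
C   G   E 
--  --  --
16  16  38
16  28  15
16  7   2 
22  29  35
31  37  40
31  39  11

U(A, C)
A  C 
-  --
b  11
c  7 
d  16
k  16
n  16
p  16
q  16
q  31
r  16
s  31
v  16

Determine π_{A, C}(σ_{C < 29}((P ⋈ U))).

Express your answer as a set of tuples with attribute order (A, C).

Natural join on C: {(16, 16, 38, d), (16, 16, 38, k), (16, 16, 38, n), (16, 16, 38, p), (16, 16, 38, q), (16, 16, 38, r), (16, 16, 38, v), (16, 28, 15, d), (16, 28, 15, k), (16, 28, 15, n), (16, 28, 15, p), (16, 28, 15, q), (16, 28, 15, r), (16, 28, 15, v), (16, 7, 2, d), (16, 7, 2, k), (16, 7, 2, n), (16, 7, 2, p), (16, 7, 2, q), (16, 7, 2, r), (16, 7, 2, v), (31, 37, 40, q), (31, 37, 40, s), (31, 39, 11, q), (31, 39, 11, s)}
Filtering on C < 29 leaves {(16, 16, 38, d), (16, 16, 38, k), (16, 16, 38, n), (16, 16, 38, p), (16, 16, 38, q), (16, 16, 38, r), (16, 16, 38, v), (16, 28, 15, d), (16, 28, 15, k), (16, 28, 15, n), (16, 28, 15, p), (16, 28, 15, q), (16, 28, 15, r), (16, 28, 15, v), (16, 7, 2, d), (16, 7, 2, k), (16, 7, 2, n), (16, 7, 2, p), (16, 7, 2, q), (16, 7, 2, r), (16, 7, 2, v)}.
π[A, C]: project onto (A, C) (14 duplicate(s) eliminated) → {(d, 16), (k, 16), (n, 16), (p, 16), (q, 16), (r, 16), (v, 16)}

{(d, 16), (k, 16), (n, 16), (p, 16), (q, 16), (r, 16), (v, 16)}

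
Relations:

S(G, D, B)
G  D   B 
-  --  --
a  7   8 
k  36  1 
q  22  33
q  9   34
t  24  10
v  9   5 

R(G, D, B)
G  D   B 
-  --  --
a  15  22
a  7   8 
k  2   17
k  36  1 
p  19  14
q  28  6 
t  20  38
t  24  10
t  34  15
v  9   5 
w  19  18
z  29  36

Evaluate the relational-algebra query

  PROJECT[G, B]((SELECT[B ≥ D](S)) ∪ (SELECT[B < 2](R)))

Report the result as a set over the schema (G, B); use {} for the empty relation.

Filtering on B ≥ D leaves {(a, 7, 8), (q, 22, 33), (q, 9, 34)}.
Filtering on B < 2 leaves {(k, 36, 1)}.
Taking the union: {(a, 7, 8), (k, 36, 1), (q, 22, 33), (q, 9, 34)}
π_{G, B} gives {(a, 8), (k, 1), (q, 33), (q, 34)}.

{(a, 8), (k, 1), (q, 33), (q, 34)}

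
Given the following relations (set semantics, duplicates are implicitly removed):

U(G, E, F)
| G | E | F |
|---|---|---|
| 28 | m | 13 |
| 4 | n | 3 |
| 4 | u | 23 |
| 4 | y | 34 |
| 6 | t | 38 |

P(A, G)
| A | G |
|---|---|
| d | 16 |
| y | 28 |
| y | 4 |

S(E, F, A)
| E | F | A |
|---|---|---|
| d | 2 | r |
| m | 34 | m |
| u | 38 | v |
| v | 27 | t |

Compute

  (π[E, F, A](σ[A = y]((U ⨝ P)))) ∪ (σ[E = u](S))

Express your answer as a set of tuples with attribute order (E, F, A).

{(m, 13, y), (n, 3, y), (u, 23, y), (u, 38, v), (y, 34, y)}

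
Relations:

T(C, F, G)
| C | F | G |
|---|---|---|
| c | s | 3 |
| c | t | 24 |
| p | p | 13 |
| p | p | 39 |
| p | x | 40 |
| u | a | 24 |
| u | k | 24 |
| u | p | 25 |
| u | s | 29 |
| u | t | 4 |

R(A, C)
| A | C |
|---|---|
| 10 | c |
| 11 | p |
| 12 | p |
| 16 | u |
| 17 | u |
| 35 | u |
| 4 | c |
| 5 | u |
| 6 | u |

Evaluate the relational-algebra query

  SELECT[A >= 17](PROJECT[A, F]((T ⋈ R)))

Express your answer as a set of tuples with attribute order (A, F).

T ⋈ R (natural join on C): {(c, s, 3, 10), (c, s, 3, 4), (c, t, 24, 10), (c, t, 24, 4), (p, p, 13, 11), (p, p, 13, 12), (p, p, 39, 11), (p, p, 39, 12), (p, x, 40, 11), (p, x, 40, 12), (u, a, 24, 16), (u, a, 24, 17), (u, a, 24, 35), (u, a, 24, 5), (u, a, 24, 6), (u, k, 24, 16), (u, k, 24, 17), (u, k, 24, 35), (u, k, 24, 5), (u, k, 24, 6), (u, p, 25, 16), (u, p, 25, 17), (u, p, 25, 35), (u, p, 25, 5), (u, p, 25, 6), (u, s, 29, 16), (u, s, 29, 17), (u, s, 29, 35), (u, s, 29, 5), (u, s, 29, 6), (u, t, 4, 16), (u, t, 4, 17), (u, t, 4, 35), (u, t, 4, 5), (u, t, 4, 6)}
π_{A, F} gives {(10, s), (10, t), (11, p), (11, x), (12, p), (12, x), (16, a), (16, k), (16, p), (16, s), (16, t), (17, a), (17, k), (17, p), (17, s), (17, t), (35, a), (35, k), (35, p), (35, s), (35, t), (4, s), (4, t), (5, a), (5, k), (5, p), (5, s), (5, t), (6, a), (6, k), (6, p), (6, s), (6, t)} (2 duplicate(s) eliminated).
Selection A >= 17: {(17, a), (17, k), (17, p), (17, s), (17, t), (35, a), (35, k), (35, p), (35, s), (35, t)}

{(17, a), (17, k), (17, p), (17, s), (17, t), (35, a), (35, k), (35, p), (35, s), (35, t)}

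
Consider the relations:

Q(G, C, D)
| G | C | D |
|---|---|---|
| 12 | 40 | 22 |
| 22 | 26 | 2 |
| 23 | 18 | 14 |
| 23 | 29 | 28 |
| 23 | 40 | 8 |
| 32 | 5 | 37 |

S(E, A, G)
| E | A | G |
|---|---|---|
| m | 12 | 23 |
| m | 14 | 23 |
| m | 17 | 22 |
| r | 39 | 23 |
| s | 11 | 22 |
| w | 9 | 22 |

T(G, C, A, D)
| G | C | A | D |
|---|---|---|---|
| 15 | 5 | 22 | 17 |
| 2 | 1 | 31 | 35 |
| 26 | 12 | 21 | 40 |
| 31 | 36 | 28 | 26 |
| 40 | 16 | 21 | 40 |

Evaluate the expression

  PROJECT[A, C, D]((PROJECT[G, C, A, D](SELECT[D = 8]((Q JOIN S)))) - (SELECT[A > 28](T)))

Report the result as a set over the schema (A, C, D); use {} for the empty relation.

Q ⋈ S (natural join on G): {(22, 26, 2, m, 17), (22, 26, 2, s, 11), (22, 26, 2, w, 9), (23, 18, 14, m, 12), (23, 18, 14, m, 14), (23, 18, 14, r, 39), (23, 29, 28, m, 12), (23, 29, 28, m, 14), (23, 29, 28, r, 39), (23, 40, 8, m, 12), (23, 40, 8, m, 14), (23, 40, 8, r, 39)}
Selection D = 8: {(23, 40, 8, m, 12), (23, 40, 8, m, 14), (23, 40, 8, r, 39)}
Projecting to G, C, A, D: {(23, 40, 12, 8), (23, 40, 14, 8), (23, 40, 39, 8)}
Selection A > 28: {(2, 1, 31, 35)}
Set difference of the two operands is {(23, 40, 12, 8), (23, 40, 14, 8), (23, 40, 39, 8)}.
Projecting to A, C, D: {(12, 40, 8), (14, 40, 8), (39, 40, 8)}

{(12, 40, 8), (14, 40, 8), (39, 40, 8)}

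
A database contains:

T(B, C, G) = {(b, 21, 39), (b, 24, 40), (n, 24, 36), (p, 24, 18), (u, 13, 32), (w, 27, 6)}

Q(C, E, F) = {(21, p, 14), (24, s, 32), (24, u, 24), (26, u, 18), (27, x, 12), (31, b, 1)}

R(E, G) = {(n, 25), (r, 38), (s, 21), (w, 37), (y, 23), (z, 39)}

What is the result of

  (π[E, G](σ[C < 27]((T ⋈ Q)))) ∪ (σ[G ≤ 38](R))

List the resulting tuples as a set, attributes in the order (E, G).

{(n, 25), (p, 39), (r, 38), (s, 18), (s, 21), (s, 36), (s, 40), (u, 18), (u, 36), (u, 40), (w, 37), (y, 23)}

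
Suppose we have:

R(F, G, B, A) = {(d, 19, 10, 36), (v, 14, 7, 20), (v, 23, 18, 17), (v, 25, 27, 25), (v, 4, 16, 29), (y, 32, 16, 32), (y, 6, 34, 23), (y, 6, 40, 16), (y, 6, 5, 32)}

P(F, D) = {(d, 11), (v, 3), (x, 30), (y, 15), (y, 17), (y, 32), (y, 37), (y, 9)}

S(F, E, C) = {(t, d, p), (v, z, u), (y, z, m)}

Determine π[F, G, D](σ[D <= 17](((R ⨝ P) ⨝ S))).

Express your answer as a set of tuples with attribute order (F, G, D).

R ⋈ P (natural join on F): {(d, 19, 10, 36, 11), (v, 14, 7, 20, 3), (v, 23, 18, 17, 3), (v, 25, 27, 25, 3), (v, 4, 16, 29, 3), (y, 32, 16, 32, 15), (y, 32, 16, 32, 17), (y, 32, 16, 32, 32), (y, 32, 16, 32, 37), (y, 32, 16, 32, 9), (y, 6, 34, 23, 15), (y, 6, 34, 23, 17), (y, 6, 34, 23, 32), (y, 6, 34, 23, 37), (y, 6, 34, 23, 9), (y, 6, 40, 16, 15), (y, 6, 40, 16, 17), (y, 6, 40, 16, 32), (y, 6, 40, 16, 37), (y, 6, 40, 16, 9), (y, 6, 5, 32, 15), (y, 6, 5, 32, 17), (y, 6, 5, 32, 32), (y, 6, 5, 32, 37), (y, 6, 5, 32, 9)}
(R ⨝ P) ⋈ S (natural join on F): {(v, 14, 7, 20, 3, z, u), (v, 23, 18, 17, 3, z, u), (v, 25, 27, 25, 3, z, u), (v, 4, 16, 29, 3, z, u), (y, 32, 16, 32, 15, z, m), (y, 32, 16, 32, 17, z, m), (y, 32, 16, 32, 32, z, m), (y, 32, 16, 32, 37, z, m), (y, 32, 16, 32, 9, z, m), (y, 6, 34, 23, 15, z, m), (y, 6, 34, 23, 17, z, m), (y, 6, 34, 23, 32, z, m), (y, 6, 34, 23, 37, z, m), (y, 6, 34, 23, 9, z, m), (y, 6, 40, 16, 15, z, m), (y, 6, 40, 16, 17, z, m), (y, 6, 40, 16, 32, z, m), (y, 6, 40, 16, 37, z, m), (y, 6, 40, 16, 9, z, m), (y, 6, 5, 32, 15, z, m), (y, 6, 5, 32, 17, z, m), (y, 6, 5, 32, 32, z, m), (y, 6, 5, 32, 37, z, m), (y, 6, 5, 32, 9, z, m)}
Apply σ_{D <= 17}; surviving tuples: {(v, 14, 7, 20, 3, z, u), (v, 23, 18, 17, 3, z, u), (v, 25, 27, 25, 3, z, u), (v, 4, 16, 29, 3, z, u), (y, 32, 16, 32, 15, z, m), (y, 32, 16, 32, 17, z, m), (y, 32, 16, 32, 9, z, m), (y, 6, 34, 23, 15, z, m), (y, 6, 34, 23, 17, z, m), (y, 6, 34, 23, 9, z, m), (y, 6, 40, 16, 15, z, m), (y, 6, 40, 16, 17, z, m), (y, 6, 40, 16, 9, z, m), (y, 6, 5, 32, 15, z, m), (y, 6, 5, 32, 17, z, m), (y, 6, 5, 32, 9, z, m)}
π_{F, G, D} gives {(v, 14, 3), (v, 23, 3), (v, 25, 3), (v, 4, 3), (y, 32, 15), (y, 32, 17), (y, 32, 9), (y, 6, 15), (y, 6, 17), (y, 6, 9)} (6 duplicate(s) eliminated).

{(v, 14, 3), (v, 23, 3), (v, 25, 3), (v, 4, 3), (y, 32, 15), (y, 32, 17), (y, 32, 9), (y, 6, 15), (y, 6, 17), (y, 6, 9)}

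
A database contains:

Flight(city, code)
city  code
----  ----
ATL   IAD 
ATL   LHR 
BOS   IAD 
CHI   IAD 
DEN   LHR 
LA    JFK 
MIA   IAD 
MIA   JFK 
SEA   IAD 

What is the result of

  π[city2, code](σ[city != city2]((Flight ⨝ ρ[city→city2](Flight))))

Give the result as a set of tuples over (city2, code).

{(ATL, IAD), (ATL, LHR), (BOS, IAD), (CHI, IAD), (DEN, LHR), (LA, JFK), (MIA, IAD), (MIA, JFK), (SEA, IAD)}

ρ[city→city2]: schema becomes (city2, code); tuples unchanged.
Joining Flight and ρ[city→city2](Flight) on code yields {(ATL, IAD, ATL), (ATL, IAD, BOS), (ATL, IAD, CHI), (ATL, IAD, MIA), (ATL, IAD, SEA), (ATL, LHR, ATL), (ATL, LHR, DEN), (BOS, IAD, ATL), (BOS, IAD, BOS), (BOS, IAD, CHI), (BOS, IAD, MIA), (BOS, IAD, SEA), (CHI, IAD, ATL), (CHI, IAD, BOS), (CHI, IAD, CHI), (CHI, IAD, MIA), (CHI, IAD, SEA), (DEN, LHR, ATL), (DEN, LHR, DEN), (LA, JFK, LA), (LA, JFK, MIA), (MIA, IAD, ATL), (MIA, IAD, BOS), (MIA, IAD, CHI), (MIA, IAD, MIA), (MIA, IAD, SEA), (MIA, JFK, LA), (MIA, JFK, MIA), (SEA, IAD, ATL), (SEA, IAD, BOS), (SEA, IAD, CHI), (SEA, IAD, MIA), (SEA, IAD, SEA)}.
σ[city != city2]: keep tuples satisfying city != city2 → {(ATL, IAD, BOS), (ATL, IAD, CHI), (ATL, IAD, MIA), (ATL, IAD, SEA), (ATL, LHR, DEN), (BOS, IAD, ATL), (BOS, IAD, CHI), (BOS, IAD, MIA), (BOS, IAD, SEA), (CHI, IAD, ATL), (CHI, IAD, BOS), (CHI, IAD, MIA), (CHI, IAD, SEA), (DEN, LHR, ATL), (LA, JFK, MIA), (MIA, IAD, ATL), (MIA, IAD, BOS), (MIA, IAD, CHI), (MIA, IAD, SEA), (MIA, JFK, LA), (SEA, IAD, ATL), (SEA, IAD, BOS), (SEA, IAD, CHI), (SEA, IAD, MIA)}
Keep only column(s) city2, code (15 duplicate(s) eliminated): {(ATL, IAD), (ATL, LHR), (BOS, IAD), (CHI, IAD), (DEN, LHR), (LA, JFK), (MIA, IAD), (MIA, JFK), (SEA, IAD)}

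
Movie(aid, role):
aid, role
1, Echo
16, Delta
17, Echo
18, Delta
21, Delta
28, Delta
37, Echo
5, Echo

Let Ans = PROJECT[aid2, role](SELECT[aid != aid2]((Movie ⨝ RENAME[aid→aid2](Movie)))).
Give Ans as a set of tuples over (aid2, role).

ρ[aid→aid2]: schema becomes (aid2, role); tuples unchanged.
Natural join on role: {(1, Echo, 1), (1, Echo, 17), (1, Echo, 37), (1, Echo, 5), (16, Delta, 16), (16, Delta, 18), (16, Delta, 21), (16, Delta, 28), (17, Echo, 1), (17, Echo, 17), (17, Echo, 37), (17, Echo, 5), (18, Delta, 16), (18, Delta, 18), (18, Delta, 21), (18, Delta, 28), (21, Delta, 16), (21, Delta, 18), (21, Delta, 21), (21, Delta, 28), (28, Delta, 16), (28, Delta, 18), (28, Delta, 21), (28, Delta, 28), (37, Echo, 1), (37, Echo, 17), (37, Echo, 37), (37, Echo, 5), (5, Echo, 1), (5, Echo, 17), (5, Echo, 37), (5, Echo, 5)}
Selection aid != aid2: {(1, Echo, 17), (1, Echo, 37), (1, Echo, 5), (16, Delta, 18), (16, Delta, 21), (16, Delta, 28), (17, Echo, 1), (17, Echo, 37), (17, Echo, 5), (18, Delta, 16), (18, Delta, 21), (18, Delta, 28), (21, Delta, 16), (21, Delta, 18), (21, Delta, 28), (28, Delta, 16), (28, Delta, 18), (28, Delta, 21), (37, Echo, 1), (37, Echo, 17), (37, Echo, 5), (5, Echo, 1), (5, Echo, 17), (5, Echo, 37)}
π_{aid2, role} gives {(1, Echo), (16, Delta), (17, Echo), (18, Delta), (21, Delta), (28, Delta), (37, Echo), (5, Echo)} (16 duplicate(s) eliminated).

{(1, Echo), (16, Delta), (17, Echo), (18, Delta), (21, Delta), (28, Delta), (37, Echo), (5, Echo)}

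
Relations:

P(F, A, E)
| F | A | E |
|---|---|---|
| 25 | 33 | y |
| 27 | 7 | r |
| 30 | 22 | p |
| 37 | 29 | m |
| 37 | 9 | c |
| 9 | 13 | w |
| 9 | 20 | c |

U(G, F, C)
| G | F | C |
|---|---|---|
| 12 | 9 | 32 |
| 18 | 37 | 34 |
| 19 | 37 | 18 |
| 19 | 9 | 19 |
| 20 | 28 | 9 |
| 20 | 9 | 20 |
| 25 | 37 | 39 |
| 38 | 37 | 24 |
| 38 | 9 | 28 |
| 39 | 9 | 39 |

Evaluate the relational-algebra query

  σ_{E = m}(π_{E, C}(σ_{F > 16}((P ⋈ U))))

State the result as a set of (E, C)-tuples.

P ⋈ U (natural join on F): {(37, 29, m, 18, 34), (37, 29, m, 19, 18), (37, 29, m, 25, 39), (37, 29, m, 38, 24), (37, 9, c, 18, 34), (37, 9, c, 19, 18), (37, 9, c, 25, 39), (37, 9, c, 38, 24), (9, 13, w, 12, 32), (9, 13, w, 19, 19), (9, 13, w, 20, 20), (9, 13, w, 38, 28), (9, 13, w, 39, 39), (9, 20, c, 12, 32), (9, 20, c, 19, 19), (9, 20, c, 20, 20), (9, 20, c, 38, 28), (9, 20, c, 39, 39)}
Apply σ_{F > 16}; surviving tuples: {(37, 29, m, 18, 34), (37, 29, m, 19, 18), (37, 29, m, 25, 39), (37, 29, m, 38, 24), (37, 9, c, 18, 34), (37, 9, c, 19, 18), (37, 9, c, 25, 39), (37, 9, c, 38, 24)}
Projecting to E, C: {(c, 18), (c, 24), (c, 34), (c, 39), (m, 18), (m, 24), (m, 34), (m, 39)}
Apply σ_{E = m}; surviving tuples: {(m, 18), (m, 24), (m, 34), (m, 39)}

{(m, 18), (m, 24), (m, 34), (m, 39)}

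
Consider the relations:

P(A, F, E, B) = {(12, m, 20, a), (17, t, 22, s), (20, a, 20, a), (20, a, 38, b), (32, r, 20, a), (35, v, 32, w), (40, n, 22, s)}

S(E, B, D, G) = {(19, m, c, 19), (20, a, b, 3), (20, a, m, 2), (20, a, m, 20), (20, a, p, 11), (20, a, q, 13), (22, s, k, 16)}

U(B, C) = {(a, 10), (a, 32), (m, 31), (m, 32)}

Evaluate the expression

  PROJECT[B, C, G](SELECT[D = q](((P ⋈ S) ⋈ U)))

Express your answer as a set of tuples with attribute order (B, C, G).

{(a, 10, 13), (a, 32, 13)}

Joining P and S on E, B yields {(12, m, 20, a, b, 3), (12, m, 20, a, m, 2), (12, m, 20, a, m, 20), (12, m, 20, a, p, 11), (12, m, 20, a, q, 13), (17, t, 22, s, k, 16), (20, a, 20, a, b, 3), (20, a, 20, a, m, 2), (20, a, 20, a, m, 20), (20, a, 20, a, p, 11), (20, a, 20, a, q, 13), (32, r, 20, a, b, 3), (32, r, 20, a, m, 2), (32, r, 20, a, m, 20), (32, r, 20, a, p, 11), (32, r, 20, a, q, 13), (40, n, 22, s, k, 16)}.
Joining (P ⋈ S) and U on B yields {(12, m, 20, a, b, 3, 10), (12, m, 20, a, b, 3, 32), (12, m, 20, a, m, 2, 10), (12, m, 20, a, m, 2, 32), (12, m, 20, a, m, 20, 10), (12, m, 20, a, m, 20, 32), (12, m, 20, a, p, 11, 10), (12, m, 20, a, p, 11, 32), (12, m, 20, a, q, 13, 10), (12, m, 20, a, q, 13, 32), (20, a, 20, a, b, 3, 10), (20, a, 20, a, b, 3, 32), (20, a, 20, a, m, 2, 10), (20, a, 20, a, m, 2, 32), (20, a, 20, a, m, 20, 10), (20, a, 20, a, m, 20, 32), (20, a, 20, a, p, 11, 10), (20, a, 20, a, p, 11, 32), (20, a, 20, a, q, 13, 10), (20, a, 20, a, q, 13, 32), (32, r, 20, a, b, 3, 10), (32, r, 20, a, b, 3, 32), (32, r, 20, a, m, 2, 10), (32, r, 20, a, m, 2, 32), (32, r, 20, a, m, 20, 10), (32, r, 20, a, m, 20, 32), (32, r, 20, a, p, 11, 10), (32, r, 20, a, p, 11, 32), (32, r, 20, a, q, 13, 10), (32, r, 20, a, q, 13, 32)}.
σ[D = q]: keep tuples satisfying D = q → {(12, m, 20, a, q, 13, 10), (12, m, 20, a, q, 13, 32), (20, a, 20, a, q, 13, 10), (20, a, 20, a, q, 13, 32), (32, r, 20, a, q, 13, 10), (32, r, 20, a, q, 13, 32)}
Keep only column(s) B, C, G (4 duplicate(s) eliminated): {(a, 10, 13), (a, 32, 13)}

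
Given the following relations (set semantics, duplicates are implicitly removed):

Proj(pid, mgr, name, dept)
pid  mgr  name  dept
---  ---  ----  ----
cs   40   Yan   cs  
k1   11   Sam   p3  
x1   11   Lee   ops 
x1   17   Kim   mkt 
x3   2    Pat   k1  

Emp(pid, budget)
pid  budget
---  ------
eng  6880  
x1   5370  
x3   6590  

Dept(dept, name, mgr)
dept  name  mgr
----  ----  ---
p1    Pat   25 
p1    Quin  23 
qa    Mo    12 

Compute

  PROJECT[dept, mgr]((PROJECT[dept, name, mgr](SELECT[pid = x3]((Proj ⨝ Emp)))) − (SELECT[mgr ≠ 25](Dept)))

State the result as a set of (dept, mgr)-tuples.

Joining Proj and Emp on pid yields {(x1, 11, Lee, ops, 5370), (x1, 17, Kim, mkt, 5370), (x3, 2, Pat, k1, 6590)}.
Selection pid = x3: {(x3, 2, Pat, k1, 6590)}
π_{dept, name, mgr} gives {(k1, Pat, 2)}.
Selection mgr ≠ 25: {(p1, Quin, 23), (qa, Mo, 12)}
Difference: {(k1, Pat, 2)} with {(p1, Quin, 23), (qa, Mo, 12)} → {(k1, Pat, 2)}
π_{dept, mgr} gives {(k1, 2)}.

{(k1, 2)}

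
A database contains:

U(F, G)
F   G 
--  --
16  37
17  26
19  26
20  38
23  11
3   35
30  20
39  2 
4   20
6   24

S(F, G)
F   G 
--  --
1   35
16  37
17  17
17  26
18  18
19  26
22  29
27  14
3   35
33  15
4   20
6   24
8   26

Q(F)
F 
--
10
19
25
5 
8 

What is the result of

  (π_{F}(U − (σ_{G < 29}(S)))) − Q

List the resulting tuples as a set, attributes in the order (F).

σ[G < 29]: keep tuples satisfying G < 29 → {(17, 17), (17, 26), (18, 18), (19, 26), (27, 14), (33, 15), (4, 20), (6, 24), (8, 26)}
Difference: {(16, 37), (17, 26), (19, 26), (20, 38), (23, 11), (3, 35), (30, 20), (39, 2), (4, 20), (6, 24)} with {(17, 17), (17, 26), (18, 18), (19, 26), (27, 14), (33, 15), (4, 20), (6, 24), (8, 26)} → {(16, 37), (20, 38), (23, 11), (3, 35), (30, 20), (39, 2)}
Projecting to F: {16, 20, 23, 3, 30, 39}
Difference: {16, 20, 23, 3, 30, 39} with {10, 19, 25, 5, 8} → {16, 20, 23, 3, 30, 39}

{16, 20, 23, 3, 30, 39}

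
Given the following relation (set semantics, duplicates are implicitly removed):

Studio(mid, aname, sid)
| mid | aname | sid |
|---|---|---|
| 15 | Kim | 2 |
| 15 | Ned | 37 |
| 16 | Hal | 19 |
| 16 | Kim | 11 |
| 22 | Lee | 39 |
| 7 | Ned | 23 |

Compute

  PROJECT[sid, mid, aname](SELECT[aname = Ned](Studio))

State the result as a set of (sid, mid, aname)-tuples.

Apply σ_{aname = Ned}; surviving tuples: {(15, Ned, 37), (7, Ned, 23)}
Projecting to sid, mid, aname: {(23, 7, Ned), (37, 15, Ned)}

{(23, 7, Ned), (37, 15, Ned)}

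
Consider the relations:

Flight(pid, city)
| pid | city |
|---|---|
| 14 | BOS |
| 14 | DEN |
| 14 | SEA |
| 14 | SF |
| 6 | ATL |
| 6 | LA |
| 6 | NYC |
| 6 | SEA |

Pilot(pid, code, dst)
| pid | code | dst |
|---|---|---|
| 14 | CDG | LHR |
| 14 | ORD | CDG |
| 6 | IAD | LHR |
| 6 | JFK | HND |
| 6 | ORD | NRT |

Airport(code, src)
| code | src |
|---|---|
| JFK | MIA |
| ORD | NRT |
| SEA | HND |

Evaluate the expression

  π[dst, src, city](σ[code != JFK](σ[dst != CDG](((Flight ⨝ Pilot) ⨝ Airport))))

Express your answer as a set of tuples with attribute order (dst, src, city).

{(NRT, NRT, ATL), (NRT, NRT, LA), (NRT, NRT, NYC), (NRT, NRT, SEA)}

Flight ⋈ Pilot (natural join on pid): {(14, BOS, CDG, LHR), (14, BOS, ORD, CDG), (14, DEN, CDG, LHR), (14, DEN, ORD, CDG), (14, SEA, CDG, LHR), (14, SEA, ORD, CDG), (14, SF, CDG, LHR), (14, SF, ORD, CDG), (6, ATL, IAD, LHR), (6, ATL, JFK, HND), (6, ATL, ORD, NRT), (6, LA, IAD, LHR), (6, LA, JFK, HND), (6, LA, ORD, NRT), (6, NYC, IAD, LHR), (6, NYC, JFK, HND), (6, NYC, ORD, NRT), (6, SEA, IAD, LHR), (6, SEA, JFK, HND), (6, SEA, ORD, NRT)}
(Flight ⨝ Pilot) ⋈ Airport (natural join on code): {(14, BOS, ORD, CDG, NRT), (14, DEN, ORD, CDG, NRT), (14, SEA, ORD, CDG, NRT), (14, SF, ORD, CDG, NRT), (6, ATL, JFK, HND, MIA), (6, ATL, ORD, NRT, NRT), (6, LA, JFK, HND, MIA), (6, LA, ORD, NRT, NRT), (6, NYC, JFK, HND, MIA), (6, NYC, ORD, NRT, NRT), (6, SEA, JFK, HND, MIA), (6, SEA, ORD, NRT, NRT)}
σ[dst != CDG]: keep tuples satisfying dst != CDG → {(6, ATL, JFK, HND, MIA), (6, ATL, ORD, NRT, NRT), (6, LA, JFK, HND, MIA), (6, LA, ORD, NRT, NRT), (6, NYC, JFK, HND, MIA), (6, NYC, ORD, NRT, NRT), (6, SEA, JFK, HND, MIA), (6, SEA, ORD, NRT, NRT)}
σ[code != JFK]: keep tuples satisfying code != JFK → {(6, ATL, ORD, NRT, NRT), (6, LA, ORD, NRT, NRT), (6, NYC, ORD, NRT, NRT), (6, SEA, ORD, NRT, NRT)}
Projecting to dst, src, city: {(NRT, NRT, ATL), (NRT, NRT, LA), (NRT, NRT, NYC), (NRT, NRT, SEA)}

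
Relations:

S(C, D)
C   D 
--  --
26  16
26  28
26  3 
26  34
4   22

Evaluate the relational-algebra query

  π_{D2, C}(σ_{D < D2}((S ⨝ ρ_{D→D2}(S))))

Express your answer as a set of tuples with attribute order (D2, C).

{(16, 26), (28, 26), (34, 26)}

ρ[D→D2]: schema becomes (C, D2); tuples unchanged.
Joining S and ρ_{D→D2}(S) on C yields {(26, 16, 16), (26, 16, 28), (26, 16, 3), (26, 16, 34), (26, 28, 16), (26, 28, 28), (26, 28, 3), (26, 28, 34), (26, 3, 16), (26, 3, 28), (26, 3, 3), (26, 3, 34), (26, 34, 16), (26, 34, 28), (26, 34, 3), (26, 34, 34), (4, 22, 22)}.
Apply σ_{D < D2}; surviving tuples: {(26, 16, 28), (26, 16, 34), (26, 28, 34), (26, 3, 16), (26, 3, 28), (26, 3, 34)}
π_{D2, C} gives {(16, 26), (28, 26), (34, 26)} (3 duplicate(s) eliminated).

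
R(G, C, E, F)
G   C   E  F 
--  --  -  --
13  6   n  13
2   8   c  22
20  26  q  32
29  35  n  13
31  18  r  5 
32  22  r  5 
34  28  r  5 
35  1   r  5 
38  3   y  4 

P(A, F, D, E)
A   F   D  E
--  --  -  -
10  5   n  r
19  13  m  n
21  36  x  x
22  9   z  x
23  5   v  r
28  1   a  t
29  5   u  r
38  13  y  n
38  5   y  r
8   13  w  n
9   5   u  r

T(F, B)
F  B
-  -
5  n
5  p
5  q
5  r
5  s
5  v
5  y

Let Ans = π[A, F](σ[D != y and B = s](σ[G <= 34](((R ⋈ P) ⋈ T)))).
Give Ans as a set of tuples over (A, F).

{(10, 5), (23, 5), (29, 5), (9, 5)}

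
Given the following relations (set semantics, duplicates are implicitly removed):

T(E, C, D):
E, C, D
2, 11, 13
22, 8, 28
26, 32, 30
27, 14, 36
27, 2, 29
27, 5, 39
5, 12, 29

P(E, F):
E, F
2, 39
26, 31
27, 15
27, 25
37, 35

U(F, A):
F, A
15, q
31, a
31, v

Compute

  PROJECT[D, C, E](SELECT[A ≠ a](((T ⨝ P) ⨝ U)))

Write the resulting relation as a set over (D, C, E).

{(29, 2, 27), (30, 32, 26), (36, 14, 27), (39, 5, 27)}

Joining T and P on E yields {(2, 11, 13, 39), (26, 32, 30, 31), (27, 14, 36, 15), (27, 14, 36, 25), (27, 2, 29, 15), (27, 2, 29, 25), (27, 5, 39, 15), (27, 5, 39, 25)}.
Joining (T ⨝ P) and U on F yields {(26, 32, 30, 31, a), (26, 32, 30, 31, v), (27, 14, 36, 15, q), (27, 2, 29, 15, q), (27, 5, 39, 15, q)}.
Filtering on A ≠ a leaves {(26, 32, 30, 31, v), (27, 14, 36, 15, q), (27, 2, 29, 15, q), (27, 5, 39, 15, q)}.
Keep only column(s) D, C, E: {(29, 2, 27), (30, 32, 26), (36, 14, 27), (39, 5, 27)}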